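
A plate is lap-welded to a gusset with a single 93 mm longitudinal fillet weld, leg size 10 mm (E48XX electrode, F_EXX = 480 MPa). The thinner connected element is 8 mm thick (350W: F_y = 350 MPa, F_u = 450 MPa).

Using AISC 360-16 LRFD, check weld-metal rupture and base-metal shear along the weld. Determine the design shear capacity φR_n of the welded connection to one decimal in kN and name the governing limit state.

Weld metal: throat = 0.707×10 = 7.07 mm, L = 93 mm. φR_n = 0.75 × 0.6 × 480 × 7.07 × 93 = 142.0 kN.
Base metal shear (8 mm plate): yield φR_n = 1.0×0.6×350×8×93 = 156.2 kN; rupture φR_n = 0.75×0.6×450×8×93 = 150.7 kN; take 150.7 kN (rupture).
Governing: min(142.0, 150.7) = 142.0 kN → weld metal.

142.0 kN (weld metal governs)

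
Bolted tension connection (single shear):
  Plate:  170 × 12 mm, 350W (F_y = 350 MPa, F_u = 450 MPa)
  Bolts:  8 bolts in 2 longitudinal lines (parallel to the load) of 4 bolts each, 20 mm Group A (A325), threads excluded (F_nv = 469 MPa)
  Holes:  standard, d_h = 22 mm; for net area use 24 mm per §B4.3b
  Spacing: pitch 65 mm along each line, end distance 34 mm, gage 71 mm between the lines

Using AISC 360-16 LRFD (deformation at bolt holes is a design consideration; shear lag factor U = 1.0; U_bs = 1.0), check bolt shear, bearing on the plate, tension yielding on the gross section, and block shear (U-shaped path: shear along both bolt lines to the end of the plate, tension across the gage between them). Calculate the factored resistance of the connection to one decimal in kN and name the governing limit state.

642.6 kN (gross-section yield governs)

Bolt shear: A_b = π(20)²/4 = 314.16 mm². φR_n = 0.75 × 469 × 314.16 × 8 × 1 = 884.0 kN.
Bearing (12 mm plate, F_u = 450 MPa): end bolts L_c = 34 − 22/2 = 23, R_n = min(1.2×23×12×450, 2.4×20×12×450) = 149.04 kN/bolt; interior L_c = 65 − 22 = 43, R_n = 259.2 kN/bolt. φR_n = 0.75 × (2×149.04 + 6×259.2) = 1390.0 kN.
Tension yield (gross): A_g = 170×12 = 2040 mm². φR_n = 0.90 × 350 × 2040 = 642.6 kN.
Block shear: shear path 2×[34+3×65] = 2×229 mm, A_gv = 5496, A_nv = 2×(229 − 3.5×24)×12 = 3480 mm²; tension across gage: (71 − 1×24)×12 = 564 mm². R_n = min(0.6×450×3480, 0.6×350×5496) + 1.0×450×564 = min(939.6, 1154.2) + 253.8 = 1193.4 kN. φR_n = 0.75 × 1193.4 = 895.1 kN.
Governing: min(884.0, 1390.0, 642.6, 895.1) = 642.6 kN → gross-section yield.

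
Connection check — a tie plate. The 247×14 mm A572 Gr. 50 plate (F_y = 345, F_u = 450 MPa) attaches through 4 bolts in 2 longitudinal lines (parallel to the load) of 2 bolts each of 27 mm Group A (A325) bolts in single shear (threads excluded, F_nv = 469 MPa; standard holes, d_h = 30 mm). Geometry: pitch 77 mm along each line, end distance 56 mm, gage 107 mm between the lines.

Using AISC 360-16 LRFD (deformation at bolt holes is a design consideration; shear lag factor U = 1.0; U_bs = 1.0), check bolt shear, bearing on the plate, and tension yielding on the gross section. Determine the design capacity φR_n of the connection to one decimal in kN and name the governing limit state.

805.6 kN (bolt shear governs)

Bolt shear: A_b = π(27)²/4 = 572.56 mm². φR_n = 0.75 × 469 × 572.56 × 4 × 1 = 805.6 kN.
Bearing (14 mm plate, F_u = 450 MPa): end bolts L_c = 56 − 30/2 = 41, R_n = min(1.2×41×14×450, 2.4×27×14×450) = 309.96 kN/bolt; interior L_c = 77 − 30 = 47, R_n = 355.32 kN/bolt. φR_n = 0.75 × (2×309.96 + 2×355.32) = 997.9 kN.
Tension yield (gross): A_g = 247×14 = 3458 mm². φR_n = 0.90 × 345 × 3458 = 1073.7 kN.
Governing: min(805.6, 997.9, 1073.7) = 805.6 kN → bolt shear.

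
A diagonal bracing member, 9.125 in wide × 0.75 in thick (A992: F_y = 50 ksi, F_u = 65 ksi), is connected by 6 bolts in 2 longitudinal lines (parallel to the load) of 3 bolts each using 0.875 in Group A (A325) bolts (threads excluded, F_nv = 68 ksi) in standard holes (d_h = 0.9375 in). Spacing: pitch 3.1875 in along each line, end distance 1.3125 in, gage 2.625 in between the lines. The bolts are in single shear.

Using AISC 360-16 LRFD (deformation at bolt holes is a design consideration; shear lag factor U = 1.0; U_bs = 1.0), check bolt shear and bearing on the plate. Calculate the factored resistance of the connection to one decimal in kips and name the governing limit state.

Bolt shear: A_b = π(0.875)²/4 = 0.60132 in². φR_n = 0.75 × 68 × 0.60132 × 6 × 1 = 184.0 kips.
Bearing (0.75 in plate, F_u = 65 ksi): end bolts L_c = 1.3125 − 0.9375/2 = 0.84375, R_n = min(1.2×0.84375×0.75×65, 2.4×0.875×0.75×65) = 49.359 kips/bolt; interior L_c = 3.1875 − 0.9375 = 2.25, R_n = 102.38 kips/bolt. φR_n = 0.75 × (2×49.359 + 4×102.38) = 381.2 kips.
Governing: min(184.0, 381.2) = 184.0 kips → bolt shear.

184.0 kips (bolt shear governs)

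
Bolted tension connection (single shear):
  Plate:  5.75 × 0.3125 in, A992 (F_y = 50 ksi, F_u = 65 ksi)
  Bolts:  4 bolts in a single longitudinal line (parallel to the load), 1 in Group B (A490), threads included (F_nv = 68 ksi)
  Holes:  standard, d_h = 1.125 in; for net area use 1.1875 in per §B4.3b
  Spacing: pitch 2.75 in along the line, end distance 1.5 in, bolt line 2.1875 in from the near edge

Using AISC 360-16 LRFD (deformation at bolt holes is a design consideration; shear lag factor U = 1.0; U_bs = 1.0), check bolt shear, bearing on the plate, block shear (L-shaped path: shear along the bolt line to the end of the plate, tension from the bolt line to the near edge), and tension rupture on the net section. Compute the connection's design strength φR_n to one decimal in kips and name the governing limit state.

69.5 kips (net-section rupture governs)

Bolt shear: A_b = π(1)²/4 = 0.7854 in². φR_n = 0.75 × 68 × 0.7854 × 4 × 1 = 160.2 kips.
Bearing (0.3125 in plate, F_u = 65 ksi): end bolts L_c = 1.5 − 1.125/2 = 0.9375, R_n = min(1.2×0.9375×0.3125×65, 2.4×1×0.3125×65) = 22.852 kips/bolt; interior L_c = 2.75 − 1.125 = 1.625, R_n = 39.609 kips/bolt. φR_n = 0.75 × (1×22.852 + 3×39.609) = 106.3 kips.
Block shear: shear path 1×[1.5+3×2.75] = 1×9.75 in, A_gv = 3.0469, A_nv = 1×(9.75 − 3.5×1.1875)×0.3125 = 1.748 in²; tension to near edge: (2.1875 − 0.5×1.1875)×0.3125 = 0.49805 in². R_n = min(0.6×65×1.748, 0.6×50×3.0469) + 1.0×65×0.49805 = min(68.172, 91.407) + 32.373 = 100.55 kips. φR_n = 0.75 × 100.55 = 75.4 kips.
Tension rupture (net): A_n = (5.75 − 1×1.1875)×0.3125 = 1.4258 in² (U = 1.0, A_e = A_n). φR_n = 0.75 × 65 × 1.4258 = 69.5 kips.
Governing: min(160.2, 106.3, 75.4, 69.5) = 69.5 kips → net-section rupture.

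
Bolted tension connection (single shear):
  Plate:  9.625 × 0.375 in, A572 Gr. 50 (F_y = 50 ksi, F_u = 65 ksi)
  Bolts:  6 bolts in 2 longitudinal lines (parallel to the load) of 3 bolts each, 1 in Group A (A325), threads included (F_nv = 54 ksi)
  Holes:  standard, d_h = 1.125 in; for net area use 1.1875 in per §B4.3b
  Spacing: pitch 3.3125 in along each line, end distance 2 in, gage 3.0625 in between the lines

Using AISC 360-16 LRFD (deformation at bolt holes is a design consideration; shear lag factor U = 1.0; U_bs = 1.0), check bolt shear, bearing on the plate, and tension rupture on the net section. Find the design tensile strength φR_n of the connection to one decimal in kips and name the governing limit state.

Bolt shear: A_b = π(1)²/4 = 0.7854 in². φR_n = 0.75 × 54 × 0.7854 × 6 × 1 = 190.9 kips.
Bearing (0.375 in plate, F_u = 65 ksi): end bolts L_c = 2 − 1.125/2 = 1.4375, R_n = min(1.2×1.4375×0.375×65, 2.4×1×0.375×65) = 42.047 kips/bolt; interior L_c = 3.3125 − 1.125 = 2.1875, R_n = 58.5 kips/bolt. φR_n = 0.75 × (2×42.047 + 4×58.5) = 238.6 kips.
Tension rupture (net): A_n = (9.625 − 2×1.1875)×0.375 = 2.7188 in² (U = 1.0, A_e = A_n). φR_n = 0.75 × 65 × 2.7188 = 132.5 kips.
Governing: min(190.9, 238.6, 132.5) = 132.5 kips → net-section rupture.

132.5 kips (net-section rupture governs)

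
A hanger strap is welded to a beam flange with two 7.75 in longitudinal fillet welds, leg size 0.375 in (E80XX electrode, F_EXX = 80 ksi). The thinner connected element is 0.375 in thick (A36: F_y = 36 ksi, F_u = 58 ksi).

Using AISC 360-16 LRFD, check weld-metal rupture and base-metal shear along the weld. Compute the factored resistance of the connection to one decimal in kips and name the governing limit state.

125.6 kips (base-metal shear governs)

Weld metal: throat = 0.707×0.375 = 0.26513 in, L = 2×7.75 = 15.5 in. φR_n = 0.75 × 0.6 × 80 × 0.26513 × 15.5 = 147.9 kips.
Base metal shear (0.375 in plate): yield φR_n = 1.0×0.6×36×0.375×15.5 = 125.6 kips; rupture φR_n = 0.75×0.6×58×0.375×15.5 = 151.7 kips; take 125.6 kips (yield).
Governing: min(147.9, 125.6) = 125.6 kips → base-metal shear.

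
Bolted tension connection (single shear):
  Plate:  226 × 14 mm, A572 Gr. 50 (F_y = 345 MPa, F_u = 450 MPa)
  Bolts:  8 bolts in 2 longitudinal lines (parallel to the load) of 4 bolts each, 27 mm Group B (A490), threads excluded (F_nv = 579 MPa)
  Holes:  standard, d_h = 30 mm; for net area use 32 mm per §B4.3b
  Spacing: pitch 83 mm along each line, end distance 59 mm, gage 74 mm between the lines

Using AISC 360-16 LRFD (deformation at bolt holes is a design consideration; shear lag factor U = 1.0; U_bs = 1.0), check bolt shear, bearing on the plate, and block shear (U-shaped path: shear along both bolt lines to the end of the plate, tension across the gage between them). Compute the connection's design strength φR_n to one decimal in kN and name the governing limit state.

Bolt shear: A_b = π(27)²/4 = 572.56 mm². φR_n = 0.75 × 579 × 572.56 × 8 × 1 = 1989.1 kN.
Bearing (14 mm plate, F_u = 450 MPa): end bolts L_c = 59 − 30/2 = 44, R_n = min(1.2×44×14×450, 2.4×27×14×450) = 332.64 kN/bolt; interior L_c = 83 − 30 = 53, R_n = 400.68 kN/bolt. φR_n = 0.75 × (2×332.64 + 6×400.68) = 2302.0 kN.
Block shear: shear path 2×[59+3×83] = 2×308 mm, A_gv = 8624, A_nv = 2×(308 − 3.5×32)×14 = 5488 mm²; tension across gage: (74 − 1×32)×14 = 588 mm². R_n = min(0.6×450×5488, 0.6×345×8624) + 1.0×450×588 = min(1481.8, 1785.2) + 264.6 = 1746.4 kN. φR_n = 0.75 × 1746.4 = 1309.8 kN.
Governing: min(1989.1, 2302.0, 1309.8) = 1309.8 kN → block shear.

1309.8 kN (block shear governs)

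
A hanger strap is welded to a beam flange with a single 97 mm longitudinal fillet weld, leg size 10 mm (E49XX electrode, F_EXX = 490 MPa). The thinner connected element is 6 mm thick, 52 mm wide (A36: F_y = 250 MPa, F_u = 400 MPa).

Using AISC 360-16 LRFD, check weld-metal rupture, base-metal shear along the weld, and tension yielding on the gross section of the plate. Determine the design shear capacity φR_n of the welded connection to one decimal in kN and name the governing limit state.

Weld metal: throat = 0.707×10 = 7.07 mm, L = 97 mm. φR_n = 0.75 × 0.6 × 490 × 7.07 × 97 = 151.2 kN.
Base metal shear (6 mm plate): yield φR_n = 1.0×0.6×250×6×97 = 87.3 kN; rupture φR_n = 0.75×0.6×400×6×97 = 104.8 kN; take 87.3 kN (yield).
Tension yield (gross): A_g = 52×6 = 312 mm². φR_n = 0.90 × 250 × 312 = 70.2 kN.
Governing: min(151.2, 87.3, 70.2) = 70.2 kN → gross-section yield.

70.2 kN (gross-section yield governs)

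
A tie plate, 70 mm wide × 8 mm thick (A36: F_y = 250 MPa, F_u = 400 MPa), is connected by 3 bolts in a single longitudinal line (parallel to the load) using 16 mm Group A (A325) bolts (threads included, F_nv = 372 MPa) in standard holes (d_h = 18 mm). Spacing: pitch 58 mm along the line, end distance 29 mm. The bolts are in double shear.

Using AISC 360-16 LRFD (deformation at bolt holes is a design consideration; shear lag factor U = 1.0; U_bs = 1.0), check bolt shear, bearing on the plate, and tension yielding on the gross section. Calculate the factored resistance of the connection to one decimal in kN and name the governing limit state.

126.0 kN (gross-section yield governs)

Bolt shear: A_b = π(16)²/4 = 201.06 mm². φR_n = 0.75 × 372 × 201.06 × 3 × 2 = 336.6 kN.
Bearing (8 mm plate, F_u = 400 MPa): end bolts L_c = 29 − 18/2 = 20, R_n = min(1.2×20×8×400, 2.4×16×8×400) = 76.8 kN/bolt; interior L_c = 58 − 18 = 40, R_n = 122.88 kN/bolt. φR_n = 0.75 × (1×76.8 + 2×122.88) = 241.9 kN.
Tension yield (gross): A_g = 70×8 = 560 mm². φR_n = 0.90 × 250 × 560 = 126.0 kN.
Governing: min(336.6, 241.9, 126.0) = 126.0 kN → gross-section yield.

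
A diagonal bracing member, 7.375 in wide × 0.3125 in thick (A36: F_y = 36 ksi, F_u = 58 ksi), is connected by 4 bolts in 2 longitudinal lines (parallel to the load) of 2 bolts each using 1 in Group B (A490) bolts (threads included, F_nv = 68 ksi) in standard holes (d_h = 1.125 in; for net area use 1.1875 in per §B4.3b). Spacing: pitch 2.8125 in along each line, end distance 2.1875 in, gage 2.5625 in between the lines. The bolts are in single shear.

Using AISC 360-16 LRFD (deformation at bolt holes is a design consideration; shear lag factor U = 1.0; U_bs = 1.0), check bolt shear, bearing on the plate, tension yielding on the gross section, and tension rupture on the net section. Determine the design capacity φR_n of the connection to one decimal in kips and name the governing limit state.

Bolt shear: A_b = π(1)²/4 = 0.7854 in². φR_n = 0.75 × 68 × 0.7854 × 4 × 1 = 160.2 kips.
Bearing (0.3125 in plate, F_u = 58 ksi): end bolts L_c = 2.1875 − 1.125/2 = 1.625, R_n = min(1.2×1.625×0.3125×58, 2.4×1×0.3125×58) = 35.344 kips/bolt; interior L_c = 2.8125 − 1.125 = 1.6875, R_n = 36.703 kips/bolt. φR_n = 0.75 × (2×35.344 + 2×36.703) = 108.1 kips.
Tension yield (gross): A_g = 7.375×0.3125 = 2.3047 in². φR_n = 0.90 × 36 × 2.3047 = 74.7 kips.
Tension rupture (net): A_n = (7.375 − 2×1.1875)×0.3125 = 1.5625 in² (U = 1.0, A_e = A_n). φR_n = 0.75 × 58 × 1.5625 = 68.0 kips.
Governing: min(160.2, 108.1, 74.7, 68.0) = 68.0 kips → net-section rupture.

68.0 kips (net-section rupture governs)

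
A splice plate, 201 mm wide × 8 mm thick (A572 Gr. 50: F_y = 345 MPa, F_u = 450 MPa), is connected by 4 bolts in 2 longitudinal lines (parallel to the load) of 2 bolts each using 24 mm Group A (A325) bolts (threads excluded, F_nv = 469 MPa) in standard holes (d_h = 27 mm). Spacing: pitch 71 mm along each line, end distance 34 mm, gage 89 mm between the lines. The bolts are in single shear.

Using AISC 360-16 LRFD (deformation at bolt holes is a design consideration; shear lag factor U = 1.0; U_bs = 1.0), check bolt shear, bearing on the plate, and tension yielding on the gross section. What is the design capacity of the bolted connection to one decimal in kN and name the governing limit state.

Bolt shear: A_b = π(24)²/4 = 452.39 mm². φR_n = 0.75 × 469 × 452.39 × 4 × 1 = 636.5 kN.
Bearing (8 mm plate, F_u = 450 MPa): end bolts L_c = 34 − 27/2 = 20.5, R_n = min(1.2×20.5×8×450, 2.4×24×8×450) = 88.56 kN/bolt; interior L_c = 71 − 27 = 44, R_n = 190.08 kN/bolt. φR_n = 0.75 × (2×88.56 + 2×190.08) = 418.0 kN.
Tension yield (gross): A_g = 201×8 = 1608 mm². φR_n = 0.90 × 345 × 1608 = 499.3 kN.
Governing: min(636.5, 418.0, 499.3) = 418.0 kN → bearing.

418.0 kN (bearing governs)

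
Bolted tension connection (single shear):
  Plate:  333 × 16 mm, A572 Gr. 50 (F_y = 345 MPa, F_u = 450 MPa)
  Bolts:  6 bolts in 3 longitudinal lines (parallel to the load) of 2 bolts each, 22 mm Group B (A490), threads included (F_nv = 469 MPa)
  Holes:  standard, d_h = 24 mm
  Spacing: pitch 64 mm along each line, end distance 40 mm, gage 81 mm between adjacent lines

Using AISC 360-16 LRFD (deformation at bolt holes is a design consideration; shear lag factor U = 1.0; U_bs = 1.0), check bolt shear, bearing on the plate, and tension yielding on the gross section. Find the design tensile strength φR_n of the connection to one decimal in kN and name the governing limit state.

802.3 kN (bolt shear governs)

Bolt shear: A_b = π(22)²/4 = 380.13 mm². φR_n = 0.75 × 469 × 380.13 × 6 × 1 = 802.3 kN.
Bearing (16 mm plate, F_u = 450 MPa): end bolts L_c = 40 − 24/2 = 28, R_n = min(1.2×28×16×450, 2.4×22×16×450) = 241.92 kN/bolt; interior L_c = 64 − 24 = 40, R_n = 345.6 kN/bolt. φR_n = 0.75 × (3×241.92 + 3×345.6) = 1321.9 kN.
Tension yield (gross): A_g = 333×16 = 5328 mm². φR_n = 0.90 × 345 × 5328 = 1654.3 kN.
Governing: min(802.3, 1321.9, 1654.3) = 802.3 kN → bolt shear.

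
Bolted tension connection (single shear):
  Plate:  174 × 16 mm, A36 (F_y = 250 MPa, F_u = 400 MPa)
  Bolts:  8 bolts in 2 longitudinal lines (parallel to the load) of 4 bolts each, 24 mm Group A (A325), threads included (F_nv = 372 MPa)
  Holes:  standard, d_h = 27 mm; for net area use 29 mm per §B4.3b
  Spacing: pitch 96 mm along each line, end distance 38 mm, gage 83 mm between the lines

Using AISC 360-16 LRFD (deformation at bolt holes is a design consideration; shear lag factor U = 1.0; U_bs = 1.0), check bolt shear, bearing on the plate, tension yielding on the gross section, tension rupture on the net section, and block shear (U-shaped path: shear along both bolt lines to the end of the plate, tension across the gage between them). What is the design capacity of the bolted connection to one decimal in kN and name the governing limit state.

Bolt shear: A_b = π(24)²/4 = 452.39 mm². φR_n = 0.75 × 372 × 452.39 × 8 × 1 = 1009.7 kN.
Bearing (16 mm plate, F_u = 400 MPa): end bolts L_c = 38 − 27/2 = 24.5, R_n = min(1.2×24.5×16×400, 2.4×24×16×400) = 188.16 kN/bolt; interior L_c = 96 − 27 = 69, R_n = 368.64 kN/bolt. φR_n = 0.75 × (2×188.16 + 6×368.64) = 1941.1 kN.
Tension yield (gross): A_g = 174×16 = 2784 mm². φR_n = 0.90 × 250 × 2784 = 626.4 kN.
Tension rupture (net): A_n = (174 − 2×29)×16 = 1856 mm² (U = 1.0, A_e = A_n). φR_n = 0.75 × 400 × 1856 = 556.8 kN.
Block shear: shear path 2×[38+3×96] = 2×326 mm, A_gv = 10432, A_nv = 2×(326 − 3.5×29)×16 = 7184 mm²; tension across gage: (83 − 1×29)×16 = 864 mm². R_n = min(0.6×400×7184, 0.6×250×10432) + 1.0×400×864 = min(1724.2, 1564.8) + 345.6 = 1910.4 kN. φR_n = 0.75 × 1910.4 = 1432.8 kN.
Governing: min(1009.7, 1941.1, 626.4, 556.8, 1432.8) = 556.8 kN → net-section rupture.

556.8 kN (net-section rupture governs)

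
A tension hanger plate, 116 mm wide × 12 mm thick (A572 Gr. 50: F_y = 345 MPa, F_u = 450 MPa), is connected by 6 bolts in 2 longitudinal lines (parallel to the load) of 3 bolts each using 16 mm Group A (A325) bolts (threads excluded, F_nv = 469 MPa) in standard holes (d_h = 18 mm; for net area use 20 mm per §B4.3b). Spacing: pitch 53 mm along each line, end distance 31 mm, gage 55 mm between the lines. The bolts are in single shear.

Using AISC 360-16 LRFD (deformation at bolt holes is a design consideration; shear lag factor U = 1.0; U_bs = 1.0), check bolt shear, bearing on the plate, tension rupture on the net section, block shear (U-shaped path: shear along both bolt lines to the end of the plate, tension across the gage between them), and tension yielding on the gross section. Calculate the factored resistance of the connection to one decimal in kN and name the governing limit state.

Bolt shear: A_b = π(16)²/4 = 201.06 mm². φR_n = 0.75 × 469 × 201.06 × 6 × 1 = 424.3 kN.
Bearing (12 mm plate, F_u = 450 MPa): end bolts L_c = 31 − 18/2 = 22, R_n = min(1.2×22×12×450, 2.4×16×12×450) = 142.56 kN/bolt; interior L_c = 53 − 18 = 35, R_n = 207.36 kN/bolt. φR_n = 0.75 × (2×142.56 + 4×207.36) = 835.9 kN.
Tension rupture (net): A_n = (116 − 2×20)×12 = 912 mm² (U = 1.0, A_e = A_n). φR_n = 0.75 × 450 × 912 = 307.8 kN.
Block shear: shear path 2×[31+2×53] = 2×137 mm, A_gv = 3288, A_nv = 2×(137 − 2.5×20)×12 = 2088 mm²; tension across gage: (55 − 1×20)×12 = 420 mm². R_n = min(0.6×450×2088, 0.6×345×3288) + 1.0×450×420 = min(563.76, 680.62) + 189 = 752.76 kN. φR_n = 0.75 × 752.76 = 564.6 kN.
Tension yield (gross): A_g = 116×12 = 1392 mm². φR_n = 0.90 × 345 × 1392 = 432.2 kN.
Governing: min(424.3, 835.9, 307.8, 564.6, 432.2) = 307.8 kN → net-section rupture.

307.8 kN (net-section rupture governs)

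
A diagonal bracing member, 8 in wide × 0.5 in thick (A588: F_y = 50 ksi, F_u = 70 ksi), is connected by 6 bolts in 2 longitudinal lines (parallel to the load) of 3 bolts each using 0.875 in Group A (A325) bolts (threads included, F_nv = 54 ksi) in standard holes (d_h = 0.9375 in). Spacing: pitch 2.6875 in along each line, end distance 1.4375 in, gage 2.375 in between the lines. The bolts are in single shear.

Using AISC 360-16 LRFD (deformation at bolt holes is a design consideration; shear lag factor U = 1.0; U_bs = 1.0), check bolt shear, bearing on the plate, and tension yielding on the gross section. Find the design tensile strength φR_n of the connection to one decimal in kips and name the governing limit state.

146.1 kips (bolt shear governs)

Bolt shear: A_b = π(0.875)²/4 = 0.60132 in². φR_n = 0.75 × 54 × 0.60132 × 6 × 1 = 146.1 kips.
Bearing (0.5 in plate, F_u = 70 ksi): end bolts L_c = 1.4375 − 0.9375/2 = 0.96875, R_n = min(1.2×0.96875×0.5×70, 2.4×0.875×0.5×70) = 40.688 kips/bolt; interior L_c = 2.6875 − 0.9375 = 1.75, R_n = 73.5 kips/bolt. φR_n = 0.75 × (2×40.688 + 4×73.5) = 281.5 kips.
Tension yield (gross): A_g = 8×0.5 = 4 in². φR_n = 0.90 × 50 × 4 = 180.0 kips.
Governing: min(146.1, 281.5, 180.0) = 146.1 kips → bolt shear.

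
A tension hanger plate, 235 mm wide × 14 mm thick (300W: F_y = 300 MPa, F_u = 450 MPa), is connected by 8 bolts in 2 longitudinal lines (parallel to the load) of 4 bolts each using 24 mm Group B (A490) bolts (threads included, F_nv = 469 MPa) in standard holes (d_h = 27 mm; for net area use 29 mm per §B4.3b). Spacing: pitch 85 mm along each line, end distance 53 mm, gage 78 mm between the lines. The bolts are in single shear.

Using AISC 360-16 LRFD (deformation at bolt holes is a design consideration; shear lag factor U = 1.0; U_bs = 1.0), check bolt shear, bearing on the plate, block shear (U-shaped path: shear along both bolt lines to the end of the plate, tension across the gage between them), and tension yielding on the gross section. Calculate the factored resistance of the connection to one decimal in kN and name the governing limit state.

Bolt shear: A_b = π(24)²/4 = 452.39 mm². φR_n = 0.75 × 469 × 452.39 × 8 × 1 = 1273.0 kN.
Bearing (14 mm plate, F_u = 450 MPa): end bolts L_c = 53 − 27/2 = 39.5, R_n = min(1.2×39.5×14×450, 2.4×24×14×450) = 298.62 kN/bolt; interior L_c = 85 − 27 = 58, R_n = 362.88 kN/bolt. φR_n = 0.75 × (2×298.62 + 6×362.88) = 2080.9 kN.
Block shear: shear path 2×[53+3×85] = 2×308 mm, A_gv = 8624, A_nv = 2×(308 − 3.5×29)×14 = 5782 mm²; tension across gage: (78 − 1×29)×14 = 686 mm². R_n = min(0.6×450×5782, 0.6×300×8624) + 1.0×450×686 = min(1561.1, 1552.3) + 308.7 = 1861 kN. φR_n = 0.75 × 1861 = 1395.8 kN.
Tension yield (gross): A_g = 235×14 = 3290 mm². φR_n = 0.90 × 300 × 3290 = 888.3 kN.
Governing: min(1273.0, 2080.9, 1395.8, 888.3) = 888.3 kN → gross-section yield.

888.3 kN (gross-section yield governs)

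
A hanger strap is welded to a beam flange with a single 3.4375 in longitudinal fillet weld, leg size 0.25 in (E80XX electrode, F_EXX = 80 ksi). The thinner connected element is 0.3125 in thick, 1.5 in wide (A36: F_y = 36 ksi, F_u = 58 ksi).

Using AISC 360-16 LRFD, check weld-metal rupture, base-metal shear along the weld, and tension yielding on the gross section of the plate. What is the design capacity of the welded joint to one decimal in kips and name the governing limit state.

Weld metal: throat = 0.707×0.25 = 0.17675 in, L = 3.4375 in. φR_n = 0.75 × 0.6 × 80 × 0.17675 × 3.4375 = 21.9 kips.
Base metal shear (0.3125 in plate): yield φR_n = 1.0×0.6×36×0.3125×3.4375 = 23.2 kips; rupture φR_n = 0.75×0.6×58×0.3125×3.4375 = 28.0 kips; take 23.2 kips (yield).
Tension yield (gross): A_g = 1.5×0.3125 = 0.46875 in². φR_n = 0.90 × 36 × 0.46875 = 15.2 kips.
Governing: min(21.9, 23.2, 15.2) = 15.2 kips → gross-section yield.

15.2 kips (gross-section yield governs)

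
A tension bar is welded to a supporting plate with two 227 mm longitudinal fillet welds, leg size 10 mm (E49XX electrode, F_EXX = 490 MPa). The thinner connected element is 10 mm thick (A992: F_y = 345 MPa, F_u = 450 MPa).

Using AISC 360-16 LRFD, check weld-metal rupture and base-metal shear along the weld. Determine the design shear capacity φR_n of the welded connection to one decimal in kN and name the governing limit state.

707.8 kN (weld metal governs)

Weld metal: throat = 0.707×10 = 7.07 mm, L = 2×227 = 454 mm. φR_n = 0.75 × 0.6 × 490 × 7.07 × 454 = 707.8 kN.
Base metal shear (10 mm plate): yield φR_n = 1.0×0.6×345×10×454 = 939.8 kN; rupture φR_n = 0.75×0.6×450×10×454 = 919.4 kN; take 919.4 kN (rupture).
Governing: min(707.8, 919.4) = 707.8 kN → weld metal.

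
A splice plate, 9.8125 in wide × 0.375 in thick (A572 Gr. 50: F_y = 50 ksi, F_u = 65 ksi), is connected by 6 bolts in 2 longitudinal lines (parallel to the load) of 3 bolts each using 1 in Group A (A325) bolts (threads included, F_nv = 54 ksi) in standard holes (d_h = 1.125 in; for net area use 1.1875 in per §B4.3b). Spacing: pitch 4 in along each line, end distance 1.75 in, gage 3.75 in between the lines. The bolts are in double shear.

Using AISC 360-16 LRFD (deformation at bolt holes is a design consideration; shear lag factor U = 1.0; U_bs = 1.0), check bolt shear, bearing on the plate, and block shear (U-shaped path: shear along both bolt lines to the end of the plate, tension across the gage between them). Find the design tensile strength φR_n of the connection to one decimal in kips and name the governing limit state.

195.6 kips (block shear governs)

Bolt shear: A_b = π(1)²/4 = 0.7854 in². φR_n = 0.75 × 54 × 0.7854 × 6 × 2 = 381.7 kips.
Bearing (0.375 in plate, F_u = 65 ksi): end bolts L_c = 1.75 − 1.125/2 = 1.1875, R_n = min(1.2×1.1875×0.375×65, 2.4×1×0.375×65) = 34.734 kips/bolt; interior L_c = 4 − 1.125 = 2.875, R_n = 58.5 kips/bolt. φR_n = 0.75 × (2×34.734 + 4×58.5) = 227.6 kips.
Block shear: shear path 2×[1.75+2×4] = 2×9.75 in, A_gv = 7.3125, A_nv = 2×(9.75 − 2.5×1.1875)×0.375 = 5.0859 in²; tension across gage: (3.75 − 1×1.1875)×0.375 = 0.96094 in². R_n = min(0.6×65×5.0859, 0.6×50×7.3125) + 1.0×65×0.96094 = min(198.35, 219.38) + 62.461 = 260.81 kips. φR_n = 0.75 × 260.81 = 195.6 kips.
Governing: min(381.7, 227.6, 195.6) = 195.6 kips → block shear.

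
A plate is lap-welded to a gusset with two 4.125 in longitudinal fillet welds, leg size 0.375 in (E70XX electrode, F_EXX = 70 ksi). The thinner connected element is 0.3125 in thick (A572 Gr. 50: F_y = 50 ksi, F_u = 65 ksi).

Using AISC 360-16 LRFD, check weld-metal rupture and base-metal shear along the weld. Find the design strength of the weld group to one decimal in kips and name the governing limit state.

68.9 kips (weld metal governs)

Weld metal: throat = 0.707×0.375 = 0.26513 in, L = 2×4.125 = 8.25 in. φR_n = 0.75 × 0.6 × 70 × 0.26513 × 8.25 = 68.9 kips.
Base metal shear (0.3125 in plate): yield φR_n = 1.0×0.6×50×0.3125×8.25 = 77.3 kips; rupture φR_n = 0.75×0.6×65×0.3125×8.25 = 75.4 kips; take 75.4 kips (rupture).
Governing: min(68.9, 75.4) = 68.9 kips → weld metal.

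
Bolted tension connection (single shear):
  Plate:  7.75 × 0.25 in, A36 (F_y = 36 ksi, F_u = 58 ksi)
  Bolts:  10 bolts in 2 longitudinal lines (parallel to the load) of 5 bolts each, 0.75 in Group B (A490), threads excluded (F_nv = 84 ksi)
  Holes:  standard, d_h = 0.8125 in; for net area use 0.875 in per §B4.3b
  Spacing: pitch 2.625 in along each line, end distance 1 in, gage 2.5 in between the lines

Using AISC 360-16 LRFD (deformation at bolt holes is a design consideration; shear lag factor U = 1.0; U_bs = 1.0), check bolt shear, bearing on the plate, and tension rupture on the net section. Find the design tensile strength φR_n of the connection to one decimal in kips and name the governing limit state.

65.3 kips (net-section rupture governs)

Bolt shear: A_b = π(0.75)²/4 = 0.44179 in². φR_n = 0.75 × 84 × 0.44179 × 10 × 1 = 278.3 kips.
Bearing (0.25 in plate, F_u = 58 ksi): end bolts L_c = 1 − 0.8125/2 = 0.59375, R_n = min(1.2×0.59375×0.25×58, 2.4×0.75×0.25×58) = 10.331 kips/bolt; interior L_c = 2.625 − 0.8125 = 1.8125, R_n = 26.1 kips/bolt. φR_n = 0.75 × (2×10.331 + 8×26.1) = 172.1 kips.
Tension rupture (net): A_n = (7.75 − 2×0.875)×0.25 = 1.5 in² (U = 1.0, A_e = A_n). φR_n = 0.75 × 58 × 1.5 = 65.3 kips.
Governing: min(278.3, 172.1, 65.3) = 65.3 kips → net-section rupture.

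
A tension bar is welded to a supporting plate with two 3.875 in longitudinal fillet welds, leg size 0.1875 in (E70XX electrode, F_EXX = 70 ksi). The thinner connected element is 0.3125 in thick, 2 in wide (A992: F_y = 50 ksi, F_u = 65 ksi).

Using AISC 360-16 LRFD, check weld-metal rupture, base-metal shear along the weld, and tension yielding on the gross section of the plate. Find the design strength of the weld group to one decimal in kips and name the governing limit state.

Weld metal: throat = 0.707×0.1875 = 0.13256 in, L = 2×3.875 = 7.75 in. φR_n = 0.75 × 0.6 × 70 × 0.13256 × 7.75 = 32.4 kips.
Base metal shear (0.3125 in plate): yield φR_n = 1.0×0.6×50×0.3125×7.75 = 72.7 kips; rupture φR_n = 0.75×0.6×65×0.3125×7.75 = 70.8 kips; take 70.8 kips (rupture).
Tension yield (gross): A_g = 2×0.3125 = 0.625 in². φR_n = 0.90 × 50 × 0.625 = 28.1 kips.
Governing: min(32.4, 70.8, 28.1) = 28.1 kips → gross-section yield.

28.1 kips (gross-section yield governs)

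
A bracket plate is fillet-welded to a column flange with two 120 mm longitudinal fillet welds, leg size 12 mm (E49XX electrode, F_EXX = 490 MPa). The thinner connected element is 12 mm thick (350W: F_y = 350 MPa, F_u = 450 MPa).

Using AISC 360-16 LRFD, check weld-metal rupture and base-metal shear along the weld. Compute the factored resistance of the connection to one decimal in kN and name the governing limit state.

Weld metal: throat = 0.707×12 = 8.484 mm, L = 2×120 = 240 mm. φR_n = 0.75 × 0.6 × 490 × 8.484 × 240 = 449.0 kN.
Base metal shear (12 mm plate): yield φR_n = 1.0×0.6×350×12×240 = 604.8 kN; rupture φR_n = 0.75×0.6×450×12×240 = 583.2 kN; take 583.2 kN (rupture).
Governing: min(449.0, 583.2) = 449.0 kN → weld metal.

449.0 kN (weld metal governs)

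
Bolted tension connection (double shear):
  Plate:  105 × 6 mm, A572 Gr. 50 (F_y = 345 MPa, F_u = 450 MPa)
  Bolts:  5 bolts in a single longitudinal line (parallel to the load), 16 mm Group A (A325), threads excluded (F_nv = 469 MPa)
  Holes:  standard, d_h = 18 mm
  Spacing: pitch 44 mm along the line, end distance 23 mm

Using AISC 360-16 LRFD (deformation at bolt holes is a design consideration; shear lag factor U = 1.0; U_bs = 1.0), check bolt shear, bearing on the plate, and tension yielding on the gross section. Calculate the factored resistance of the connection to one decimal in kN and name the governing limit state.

Bolt shear: A_b = π(16)²/4 = 201.06 mm². φR_n = 0.75 × 469 × 201.06 × 5 × 2 = 707.2 kN.
Bearing (6 mm plate, F_u = 450 MPa): end bolts L_c = 23 − 18/2 = 14, R_n = min(1.2×14×6×450, 2.4×16×6×450) = 45.36 kN/bolt; interior L_c = 44 − 18 = 26, R_n = 84.24 kN/bolt. φR_n = 0.75 × (1×45.36 + 4×84.24) = 286.7 kN.
Tension yield (gross): A_g = 105×6 = 630 mm². φR_n = 0.90 × 345 × 630 = 195.6 kN.
Governing: min(707.2, 286.7, 195.6) = 195.6 kN → gross-section yield.

195.6 kN (gross-section yield governs)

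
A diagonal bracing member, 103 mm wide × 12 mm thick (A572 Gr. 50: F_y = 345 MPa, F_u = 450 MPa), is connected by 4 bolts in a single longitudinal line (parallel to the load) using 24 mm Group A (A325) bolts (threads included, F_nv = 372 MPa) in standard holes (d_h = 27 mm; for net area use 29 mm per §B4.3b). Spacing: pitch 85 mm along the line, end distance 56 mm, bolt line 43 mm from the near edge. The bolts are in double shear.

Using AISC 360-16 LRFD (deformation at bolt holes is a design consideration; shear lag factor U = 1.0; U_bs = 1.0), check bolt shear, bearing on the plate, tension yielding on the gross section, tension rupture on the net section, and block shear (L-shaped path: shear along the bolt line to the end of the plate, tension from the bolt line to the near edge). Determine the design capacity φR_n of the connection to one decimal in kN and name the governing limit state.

299.7 kN (net-section rupture governs)

Bolt shear: A_b = π(24)²/4 = 452.39 mm². φR_n = 0.75 × 372 × 452.39 × 4 × 2 = 1009.7 kN.
Bearing (12 mm plate, F_u = 450 MPa): end bolts L_c = 56 − 27/2 = 42.5, R_n = min(1.2×42.5×12×450, 2.4×24×12×450) = 275.4 kN/bolt; interior L_c = 85 − 27 = 58, R_n = 311.04 kN/bolt. φR_n = 0.75 × (1×275.4 + 3×311.04) = 906.4 kN.
Tension yield (gross): A_g = 103×12 = 1236 mm². φR_n = 0.90 × 345 × 1236 = 383.8 kN.
Tension rupture (net): A_n = (103 − 1×29)×12 = 888 mm² (U = 1.0, A_e = A_n). φR_n = 0.75 × 450 × 888 = 299.7 kN.
Block shear: shear path 1×[56+3×85] = 1×311 mm, A_gv = 3732, A_nv = 1×(311 − 3.5×29)×12 = 2514 mm²; tension to near edge: (43 − 0.5×29)×12 = 342 mm². R_n = min(0.6×450×2514, 0.6×345×3732) + 1.0×450×342 = min(678.78, 772.52) + 153.9 = 832.68 kN. φR_n = 0.75 × 832.68 = 624.5 kN.
Governing: min(1009.7, 906.4, 383.8, 299.7, 624.5) = 299.7 kN → net-section rupture.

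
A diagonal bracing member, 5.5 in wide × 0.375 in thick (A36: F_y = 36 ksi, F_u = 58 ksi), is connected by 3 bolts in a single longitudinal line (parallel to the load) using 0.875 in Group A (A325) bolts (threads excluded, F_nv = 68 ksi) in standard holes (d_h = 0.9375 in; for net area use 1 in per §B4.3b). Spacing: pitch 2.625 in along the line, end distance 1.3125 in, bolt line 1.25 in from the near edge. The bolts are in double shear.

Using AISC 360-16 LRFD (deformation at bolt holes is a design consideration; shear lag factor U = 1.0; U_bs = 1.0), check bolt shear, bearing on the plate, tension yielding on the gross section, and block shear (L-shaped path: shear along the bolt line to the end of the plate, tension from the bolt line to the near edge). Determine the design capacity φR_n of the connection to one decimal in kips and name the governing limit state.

Bolt shear: A_b = π(0.875)²/4 = 0.60132 in². φR_n = 0.75 × 68 × 0.60132 × 3 × 2 = 184.0 kips.
Bearing (0.375 in plate, F_u = 58 ksi): end bolts L_c = 1.3125 − 0.9375/2 = 0.84375, R_n = min(1.2×0.84375×0.375×58, 2.4×0.875×0.375×58) = 22.022 kips/bolt; interior L_c = 2.625 − 0.9375 = 1.6875, R_n = 44.044 kips/bolt. φR_n = 0.75 × (1×22.022 + 2×44.044) = 82.6 kips.
Tension yield (gross): A_g = 5.5×0.375 = 2.0625 in². φR_n = 0.90 × 36 × 2.0625 = 66.8 kips.
Block shear: shear path 1×[1.3125+2×2.625] = 1×6.5625 in, A_gv = 2.4609, A_nv = 1×(6.5625 − 2.5×1)×0.375 = 1.5234 in²; tension to near edge: (1.25 − 0.5×1)×0.375 = 0.28125 in². R_n = min(0.6×58×1.5234, 0.6×36×2.4609) + 1.0×58×0.28125 = min(53.014, 53.155) + 16.313 = 69.327 kips. φR_n = 0.75 × 69.327 = 52.0 kips.
Governing: min(184.0, 82.6, 66.8, 52.0) = 52.0 kips → block shear.

52.0 kips (block shear governs)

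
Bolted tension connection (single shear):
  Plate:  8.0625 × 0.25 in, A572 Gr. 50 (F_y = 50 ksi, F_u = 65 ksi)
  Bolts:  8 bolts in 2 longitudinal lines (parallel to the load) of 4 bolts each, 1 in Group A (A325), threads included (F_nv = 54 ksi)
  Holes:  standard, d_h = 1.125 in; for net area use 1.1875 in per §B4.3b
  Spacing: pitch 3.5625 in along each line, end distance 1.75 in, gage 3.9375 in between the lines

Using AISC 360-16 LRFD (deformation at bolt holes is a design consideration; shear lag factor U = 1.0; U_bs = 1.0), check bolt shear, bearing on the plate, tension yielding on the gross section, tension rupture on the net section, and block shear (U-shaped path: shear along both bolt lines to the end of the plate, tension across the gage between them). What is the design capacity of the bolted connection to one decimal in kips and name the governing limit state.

69.3 kips (net-section rupture governs)

Bolt shear: A_b = π(1)²/4 = 0.7854 in². φR_n = 0.75 × 54 × 0.7854 × 8 × 1 = 254.5 kips.
Bearing (0.25 in plate, F_u = 65 ksi): end bolts L_c = 1.75 − 1.125/2 = 1.1875, R_n = min(1.2×1.1875×0.25×65, 2.4×1×0.25×65) = 23.156 kips/bolt; interior L_c = 3.5625 − 1.125 = 2.4375, R_n = 39 kips/bolt. φR_n = 0.75 × (2×23.156 + 6×39) = 210.2 kips.
Tension yield (gross): A_g = 8.0625×0.25 = 2.0156 in². φR_n = 0.90 × 50 × 2.0156 = 90.7 kips.
Tension rupture (net): A_n = (8.0625 − 2×1.1875)×0.25 = 1.4219 in² (U = 1.0, A_e = A_n). φR_n = 0.75 × 65 × 1.4219 = 69.3 kips.
Block shear: shear path 2×[1.75+3×3.5625] = 2×12.4375 in, A_gv = 6.2188, A_nv = 2×(12.4375 − 3.5×1.1875)×0.25 = 4.1406 in²; tension across gage: (3.9375 − 1×1.1875)×0.25 = 0.6875 in². R_n = min(0.6×65×4.1406, 0.6×50×6.2188) + 1.0×65×0.6875 = min(161.48, 186.56) + 44.688 = 206.17 kips. φR_n = 0.75 × 206.17 = 154.6 kips.
Governing: min(254.5, 210.2, 90.7, 69.3, 154.6) = 69.3 kips → net-section rupture.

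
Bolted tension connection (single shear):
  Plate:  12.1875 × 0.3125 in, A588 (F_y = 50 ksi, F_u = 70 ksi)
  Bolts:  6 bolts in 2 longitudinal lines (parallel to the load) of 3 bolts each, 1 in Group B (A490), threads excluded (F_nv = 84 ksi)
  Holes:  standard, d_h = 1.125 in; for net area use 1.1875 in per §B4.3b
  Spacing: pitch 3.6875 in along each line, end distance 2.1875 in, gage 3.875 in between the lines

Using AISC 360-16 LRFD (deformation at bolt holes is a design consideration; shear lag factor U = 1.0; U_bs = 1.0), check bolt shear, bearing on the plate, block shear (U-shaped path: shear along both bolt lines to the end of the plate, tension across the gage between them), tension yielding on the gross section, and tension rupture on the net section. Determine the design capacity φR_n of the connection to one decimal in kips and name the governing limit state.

161.0 kips (net-section rupture governs)

Bolt shear: A_b = π(1)²/4 = 0.7854 in². φR_n = 0.75 × 84 × 0.7854 × 6 × 1 = 296.9 kips.
Bearing (0.3125 in plate, F_u = 70 ksi): end bolts L_c = 2.1875 − 1.125/2 = 1.625, R_n = min(1.2×1.625×0.3125×70, 2.4×1×0.3125×70) = 42.656 kips/bolt; interior L_c = 3.6875 − 1.125 = 2.5625, R_n = 52.5 kips/bolt. φR_n = 0.75 × (2×42.656 + 4×52.5) = 221.5 kips.
Block shear: shear path 2×[2.1875+2×3.6875] = 2×9.5625 in, A_gv = 5.9766, A_nv = 2×(9.5625 − 2.5×1.1875)×0.3125 = 4.1211 in²; tension across gage: (3.875 − 1×1.1875)×0.3125 = 0.83984 in². R_n = min(0.6×70×4.1211, 0.6×50×5.9766) + 1.0×70×0.83984 = min(173.09, 179.3) + 58.789 = 231.88 kips. φR_n = 0.75 × 231.88 = 173.9 kips.
Tension yield (gross): A_g = 12.1875×0.3125 = 3.8086 in². φR_n = 0.90 × 50 × 3.8086 = 171.4 kips.
Tension rupture (net): A_n = (12.1875 − 2×1.1875)×0.3125 = 3.0664 in² (U = 1.0, A_e = A_n). φR_n = 0.75 × 70 × 3.0664 = 161.0 kips.
Governing: min(296.9, 221.5, 173.9, 171.4, 161.0) = 161.0 kips → net-section rupture.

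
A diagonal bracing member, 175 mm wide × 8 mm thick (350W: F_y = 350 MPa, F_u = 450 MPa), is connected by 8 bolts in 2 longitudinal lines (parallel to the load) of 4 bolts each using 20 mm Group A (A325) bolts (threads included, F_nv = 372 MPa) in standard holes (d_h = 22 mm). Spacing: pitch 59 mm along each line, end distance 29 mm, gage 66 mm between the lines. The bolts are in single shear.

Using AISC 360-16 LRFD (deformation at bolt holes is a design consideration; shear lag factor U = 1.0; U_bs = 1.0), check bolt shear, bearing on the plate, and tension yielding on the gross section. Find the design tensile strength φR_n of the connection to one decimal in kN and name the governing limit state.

Bolt shear: A_b = π(20)²/4 = 314.16 mm². φR_n = 0.75 × 372 × 314.16 × 8 × 1 = 701.2 kN.
Bearing (8 mm plate, F_u = 450 MPa): end bolts L_c = 29 − 22/2 = 18, R_n = min(1.2×18×8×450, 2.4×20×8×450) = 77.76 kN/bolt; interior L_c = 59 − 22 = 37, R_n = 159.84 kN/bolt. φR_n = 0.75 × (2×77.76 + 6×159.84) = 835.9 kN.
Tension yield (gross): A_g = 175×8 = 1400 mm². φR_n = 0.90 × 350 × 1400 = 441.0 kN.
Governing: min(701.2, 835.9, 441.0) = 441.0 kN → gross-section yield.

441.0 kN (gross-section yield governs)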